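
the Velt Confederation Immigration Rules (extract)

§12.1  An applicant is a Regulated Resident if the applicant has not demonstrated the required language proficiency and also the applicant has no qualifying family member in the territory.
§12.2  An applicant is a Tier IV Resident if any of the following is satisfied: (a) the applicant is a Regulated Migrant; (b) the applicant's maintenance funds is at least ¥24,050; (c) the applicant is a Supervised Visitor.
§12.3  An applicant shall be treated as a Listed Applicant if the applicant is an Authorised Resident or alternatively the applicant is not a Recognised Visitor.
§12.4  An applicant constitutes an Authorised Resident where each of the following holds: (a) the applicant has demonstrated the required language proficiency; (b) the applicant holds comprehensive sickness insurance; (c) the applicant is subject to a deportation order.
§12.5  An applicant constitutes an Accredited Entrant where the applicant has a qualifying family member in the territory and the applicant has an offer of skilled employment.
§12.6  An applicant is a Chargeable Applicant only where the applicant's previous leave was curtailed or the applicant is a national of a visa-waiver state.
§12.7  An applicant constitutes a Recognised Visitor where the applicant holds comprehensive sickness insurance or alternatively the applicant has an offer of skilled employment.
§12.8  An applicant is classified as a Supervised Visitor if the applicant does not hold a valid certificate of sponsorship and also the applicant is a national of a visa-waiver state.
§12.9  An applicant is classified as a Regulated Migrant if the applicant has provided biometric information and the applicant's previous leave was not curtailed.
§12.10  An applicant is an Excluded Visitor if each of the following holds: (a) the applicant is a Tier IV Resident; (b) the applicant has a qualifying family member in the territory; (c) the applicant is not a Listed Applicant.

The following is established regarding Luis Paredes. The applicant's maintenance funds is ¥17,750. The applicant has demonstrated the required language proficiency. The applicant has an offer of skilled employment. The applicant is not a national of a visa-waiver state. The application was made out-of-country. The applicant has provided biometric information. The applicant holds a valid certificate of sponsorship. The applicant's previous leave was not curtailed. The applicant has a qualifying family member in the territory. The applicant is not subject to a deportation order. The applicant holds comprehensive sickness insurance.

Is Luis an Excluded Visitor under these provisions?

§12.9 — Regulated Migrant: [the applicant has provided biometric information? yes] AND [the applicant's previous leave was not curtailed? yes] → satisfied.
§12.8 — Supervised Visitor: [the applicant does not hold a valid certificate of sponsorship? no] AND [the applicant is a national of a visa-waiver state? no] → not satisfied.
§12.2 — Tier IV Resident: [Regulated Migrant (§12.9)? yes] OR [applicant's maintenance funds: ¥17,750 ≥ ¥24,050? no] OR [Supervised Visitor (§12.8)? no] → satisfied.
§12.4 — Authorised Resident: [the applicant has demonstrated the required language proficiency? yes] AND [the applicant holds comprehensive sickness insurance? yes] AND [the applicant is subject to a deportation order? no] → not satisfied.
§12.7 — Recognised Visitor: [the applicant holds comprehensive sickness insurance? yes] OR [the applicant has an offer of skilled employment? yes] → satisfied.
§12.3 — Listed Applicant: [Authorised Resident (§12.4)? no] OR [not a Recognised Visitor (§12.7)? no] → not satisfied.
§12.10 — Excluded Visitor: [Tier IV Resident (§12.2)? yes] AND [the applicant has a qualifying family member in the territory? yes] AND [not a Listed Applicant (§12.3)? yes] → satisfied.

Yes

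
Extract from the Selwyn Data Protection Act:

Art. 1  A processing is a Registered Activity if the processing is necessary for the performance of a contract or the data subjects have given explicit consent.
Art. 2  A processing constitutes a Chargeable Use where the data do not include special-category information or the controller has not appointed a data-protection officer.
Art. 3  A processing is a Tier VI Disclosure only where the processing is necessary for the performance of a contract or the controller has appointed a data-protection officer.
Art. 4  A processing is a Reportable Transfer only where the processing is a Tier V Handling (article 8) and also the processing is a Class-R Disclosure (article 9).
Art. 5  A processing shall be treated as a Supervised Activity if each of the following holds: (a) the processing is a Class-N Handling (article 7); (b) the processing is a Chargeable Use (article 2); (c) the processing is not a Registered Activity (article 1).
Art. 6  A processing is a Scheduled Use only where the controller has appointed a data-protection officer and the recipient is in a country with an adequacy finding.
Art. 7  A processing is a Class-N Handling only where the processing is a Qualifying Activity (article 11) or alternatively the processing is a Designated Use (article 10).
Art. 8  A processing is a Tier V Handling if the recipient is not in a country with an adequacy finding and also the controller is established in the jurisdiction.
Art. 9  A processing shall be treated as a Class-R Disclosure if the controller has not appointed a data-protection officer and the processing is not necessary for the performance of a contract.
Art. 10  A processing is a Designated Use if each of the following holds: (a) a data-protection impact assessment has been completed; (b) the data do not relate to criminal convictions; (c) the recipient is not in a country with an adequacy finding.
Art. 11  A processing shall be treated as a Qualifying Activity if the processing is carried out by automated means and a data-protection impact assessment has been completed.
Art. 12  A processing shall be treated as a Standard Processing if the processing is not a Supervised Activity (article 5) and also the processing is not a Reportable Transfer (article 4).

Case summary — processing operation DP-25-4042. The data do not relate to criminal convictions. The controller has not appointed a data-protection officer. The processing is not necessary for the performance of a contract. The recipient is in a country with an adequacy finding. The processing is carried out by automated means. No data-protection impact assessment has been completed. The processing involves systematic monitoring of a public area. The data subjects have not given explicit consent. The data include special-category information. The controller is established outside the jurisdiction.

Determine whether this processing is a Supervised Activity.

Under article 11: the processing is carried out by automated means? yes; and a data-protection impact assessment has been completed? no. So the processing is not a Qualifying Activity.
Under article 10: a data-protection impact assessment has been completed? no; and the data do not relate to criminal convictions? yes; and the recipient is not in a country with an adequacy finding? no. So the processing is not a Designated Use.
Under article 7: Qualifying Activity (article 11)? no; or Designated Use (article 10)? no. So the processing is not a Class-N Handling.
Under article 2: the data do not include special-category information? no; or the controller has not appointed a data-protection officer? yes. So the processing is a Chargeable Use.
Under article 1: the processing is necessary for the performance of a contract? no; or the data subjects have given explicit consent? no. So the processing is not a Registered Activity.
Under article 5: Class-N Handling (article 7)? no; and Chargeable Use (article 2)? yes; and not a Registered Activity (article 1)? yes. So the processing is not a Supervised Activity.

No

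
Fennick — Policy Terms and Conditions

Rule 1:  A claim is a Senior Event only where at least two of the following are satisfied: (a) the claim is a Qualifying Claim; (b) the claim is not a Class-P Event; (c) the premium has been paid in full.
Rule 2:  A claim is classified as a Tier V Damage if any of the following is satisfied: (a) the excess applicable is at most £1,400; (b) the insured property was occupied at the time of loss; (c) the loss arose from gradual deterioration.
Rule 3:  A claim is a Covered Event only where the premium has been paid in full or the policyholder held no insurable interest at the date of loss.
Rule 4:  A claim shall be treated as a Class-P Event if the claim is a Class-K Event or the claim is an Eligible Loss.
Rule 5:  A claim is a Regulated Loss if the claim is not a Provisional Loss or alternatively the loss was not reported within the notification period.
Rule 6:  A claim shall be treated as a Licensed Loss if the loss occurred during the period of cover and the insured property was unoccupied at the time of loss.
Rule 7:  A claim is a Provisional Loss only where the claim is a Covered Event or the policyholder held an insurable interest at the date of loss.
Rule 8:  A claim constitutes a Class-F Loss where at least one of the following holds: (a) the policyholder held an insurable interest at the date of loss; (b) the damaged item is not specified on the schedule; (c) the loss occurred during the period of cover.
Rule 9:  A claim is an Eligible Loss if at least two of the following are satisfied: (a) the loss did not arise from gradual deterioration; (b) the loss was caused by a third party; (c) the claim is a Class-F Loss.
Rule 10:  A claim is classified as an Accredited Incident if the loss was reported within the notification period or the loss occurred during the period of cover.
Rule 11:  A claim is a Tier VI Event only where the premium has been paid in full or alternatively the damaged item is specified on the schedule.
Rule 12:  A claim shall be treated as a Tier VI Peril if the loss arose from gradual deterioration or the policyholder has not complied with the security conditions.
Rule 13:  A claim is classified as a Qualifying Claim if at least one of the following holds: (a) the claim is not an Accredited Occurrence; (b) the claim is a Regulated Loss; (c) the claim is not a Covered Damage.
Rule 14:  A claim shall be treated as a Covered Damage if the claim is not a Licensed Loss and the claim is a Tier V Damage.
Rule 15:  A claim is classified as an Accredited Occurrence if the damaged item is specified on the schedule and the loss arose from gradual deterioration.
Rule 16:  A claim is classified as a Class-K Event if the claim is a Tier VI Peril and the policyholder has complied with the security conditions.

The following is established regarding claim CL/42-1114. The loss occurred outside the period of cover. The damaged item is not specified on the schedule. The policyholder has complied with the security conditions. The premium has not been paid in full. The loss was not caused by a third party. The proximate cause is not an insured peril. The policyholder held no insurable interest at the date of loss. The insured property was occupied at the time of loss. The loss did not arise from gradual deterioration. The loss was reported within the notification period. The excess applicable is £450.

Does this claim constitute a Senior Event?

No

rule 15 — Accredited Occurrence: [the damaged item is specified on the schedule? no] AND [the loss arose from gradual deterioration? no] → not satisfied.
rule 3 — Covered Event: [the premium has been paid in full? no] OR [the policyholder held no insurable interest at the date of loss? yes] → satisfied.
rule 7 — Provisional Loss: [Covered Event (rule 3)? yes] OR [the policyholder held an insurable interest at the date of loss? no] → satisfied.
rule 5 — Regulated Loss: [not a Provisional Loss (rule 7)? no] OR [the loss was not reported within the notification period? no] → not satisfied.
rule 6 — Licensed Loss: [the loss occurred during the period of cover? no] AND [the insured property was unoccupied at the time of loss? no] → not satisfied.
rule 2 — Tier V Damage: [excess applicable: £450 ≤ £1,400? yes] OR [the insured property was occupied at the time of loss? yes] OR [the loss arose from gradual deterioration? no] → satisfied.
rule 14 — Covered Damage: [not a Licensed Loss (rule 6)? yes] AND [Tier V Damage (rule 2)? yes] → satisfied.
rule 13 — Qualifying Claim: [not an Accredited Occurrence (rule 15)? yes] OR [Regulated Loss (rule 5)? no] OR [not a Covered Damage (rule 14)? no] → satisfied.
rule 12 — Tier VI Peril: [the loss arose from gradual deterioration? no] OR [the policyholder has not complied with the security conditions? no] → not satisfied.
rule 16 — Class-K Event: [Tier VI Peril (rule 12)? no] AND [the policyholder has complied with the security conditions? yes] → not satisfied.
rule 8 — Class-F Loss: [the policyholder held an insurable interest at the date of loss? no] OR [the damaged item is not specified on the schedule? yes] OR [the loss occurred during the period of cover? no] → satisfied.
rule 9 — Eligible Loss: the loss did not arise from gradual deterioration? yes; the loss was caused by a third party? no; Class-F Loss (rule 8)? yes — 2 of 3 hold (need ≥2) → satisfied.
rule 4 — Class-P Event: [Class-K Event (rule 16)? no] OR [Eligible Loss (rule 9)? yes] → satisfied.
rule 1 — Senior Event: Qualifying Claim (rule 13)? yes; not a Class-P Event (rule 4)? no; the premium has been paid in full? no — 1 of 3 hold (need ≥2) → not satisfied.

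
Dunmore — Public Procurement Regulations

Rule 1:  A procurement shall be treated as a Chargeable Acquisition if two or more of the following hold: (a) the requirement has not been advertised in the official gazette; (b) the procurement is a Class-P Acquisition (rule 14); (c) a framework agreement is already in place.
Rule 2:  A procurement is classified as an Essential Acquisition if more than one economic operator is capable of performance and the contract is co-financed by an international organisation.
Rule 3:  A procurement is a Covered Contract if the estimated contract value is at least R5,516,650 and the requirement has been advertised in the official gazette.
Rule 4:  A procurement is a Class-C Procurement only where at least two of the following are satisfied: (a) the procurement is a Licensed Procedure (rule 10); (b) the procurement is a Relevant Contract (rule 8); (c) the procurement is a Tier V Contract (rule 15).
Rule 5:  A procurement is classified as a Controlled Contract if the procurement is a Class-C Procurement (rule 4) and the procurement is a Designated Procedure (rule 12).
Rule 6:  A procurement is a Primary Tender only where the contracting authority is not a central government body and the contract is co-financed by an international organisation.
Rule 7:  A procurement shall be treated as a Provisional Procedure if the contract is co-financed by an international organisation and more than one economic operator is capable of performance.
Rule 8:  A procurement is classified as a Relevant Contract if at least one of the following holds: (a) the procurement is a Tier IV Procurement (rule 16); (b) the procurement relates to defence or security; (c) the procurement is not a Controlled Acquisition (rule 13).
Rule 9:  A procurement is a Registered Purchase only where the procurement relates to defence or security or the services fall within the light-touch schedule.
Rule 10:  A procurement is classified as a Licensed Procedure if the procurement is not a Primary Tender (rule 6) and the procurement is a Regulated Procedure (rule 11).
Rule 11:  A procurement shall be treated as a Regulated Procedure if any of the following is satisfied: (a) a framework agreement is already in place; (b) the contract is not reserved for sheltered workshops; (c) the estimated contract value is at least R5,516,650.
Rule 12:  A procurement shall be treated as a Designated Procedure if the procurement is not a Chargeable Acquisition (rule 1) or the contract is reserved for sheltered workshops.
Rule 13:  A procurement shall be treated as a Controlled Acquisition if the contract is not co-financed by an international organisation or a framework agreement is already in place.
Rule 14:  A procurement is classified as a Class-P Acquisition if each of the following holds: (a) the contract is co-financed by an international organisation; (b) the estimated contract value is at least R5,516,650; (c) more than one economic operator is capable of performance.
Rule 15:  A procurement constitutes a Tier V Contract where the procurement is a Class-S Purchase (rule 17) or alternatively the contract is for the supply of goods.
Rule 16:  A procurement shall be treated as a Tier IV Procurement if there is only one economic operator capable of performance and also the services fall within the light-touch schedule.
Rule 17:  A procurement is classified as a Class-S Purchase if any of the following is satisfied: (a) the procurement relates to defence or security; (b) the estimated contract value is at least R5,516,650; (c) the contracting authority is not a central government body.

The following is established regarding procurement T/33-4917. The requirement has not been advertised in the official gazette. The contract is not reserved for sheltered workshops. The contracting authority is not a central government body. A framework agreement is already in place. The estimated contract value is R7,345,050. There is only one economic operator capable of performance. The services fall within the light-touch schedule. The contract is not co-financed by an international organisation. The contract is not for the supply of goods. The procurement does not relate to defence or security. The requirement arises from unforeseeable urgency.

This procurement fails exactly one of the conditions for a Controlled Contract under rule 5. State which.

Designated Procedure

rule 6 — Primary Tender: [the contracting authority is not a central government body? yes] AND [the contract is co-financed by an international organisation? no] → not satisfied.
rule 11 — Regulated Procedure: [a framework agreement is already in place? yes] OR [the contract is not reserved for sheltered workshops? yes] OR [estimated contract value: R7,345,050 ≥ R5,516,650? yes] → satisfied.
rule 10 — Licensed Procedure: [not a Primary Tender (rule 6)? yes] AND [Regulated Procedure (rule 11)? yes] → satisfied.
rule 16 — Tier IV Procurement: [there is only one economic operator capable of performance? yes] AND [the services fall within the light-touch schedule? yes] → satisfied.
rule 13 — Controlled Acquisition: [the contract is not co-financed by an international organisation? yes] OR [a framework agreement is already in place? yes] → satisfied.
rule 8 — Relevant Contract: [Tier IV Procurement (rule 16)? yes] OR [the procurement relates to defence or security? no] OR [not a Controlled Acquisition (rule 13)? no] → satisfied.
rule 17 — Class-S Purchase: [the procurement relates to defence or security? no] OR [estimated contract value: R7,345,050 ≥ R5,516,650? yes] OR [the contracting authority is not a central government body? yes] → satisfied.
rule 15 — Tier V Contract: [Class-S Purchase (rule 17)? yes] OR [the contract is for the supply of goods? no] → satisfied.
rule 4 — Class-C Procurement: Licensed Procedure (rule 10)? yes; Relevant Contract (rule 8)? yes; Tier V Contract (rule 15)? yes — 3 of 3 hold (need ≥2) → satisfied.
rule 14 — Class-P Acquisition: [the contract is co-financed by an international organisation? no] AND [estimated contract value: R7,345,050 ≥ R5,516,650? yes] AND [more than one economic operator is capable of performance? no] → not satisfied.
rule 1 — Chargeable Acquisition: the requirement has not been advertised in the official gazette? yes; Class-P Acquisition (rule 14)? no; a framework agreement is already in place? yes — 2 of 3 hold (need ≥2) → satisfied.
rule 12 — Designated Procedure: [not a Chargeable Acquisition (rule 1)? no] OR [the contract is reserved for sheltered workshops? no] → not satisfied.
rule 5 — Controlled Contract: [Class-C Procurement (rule 4)? yes] AND [Designated Procedure (rule 12)? no] → not satisfied.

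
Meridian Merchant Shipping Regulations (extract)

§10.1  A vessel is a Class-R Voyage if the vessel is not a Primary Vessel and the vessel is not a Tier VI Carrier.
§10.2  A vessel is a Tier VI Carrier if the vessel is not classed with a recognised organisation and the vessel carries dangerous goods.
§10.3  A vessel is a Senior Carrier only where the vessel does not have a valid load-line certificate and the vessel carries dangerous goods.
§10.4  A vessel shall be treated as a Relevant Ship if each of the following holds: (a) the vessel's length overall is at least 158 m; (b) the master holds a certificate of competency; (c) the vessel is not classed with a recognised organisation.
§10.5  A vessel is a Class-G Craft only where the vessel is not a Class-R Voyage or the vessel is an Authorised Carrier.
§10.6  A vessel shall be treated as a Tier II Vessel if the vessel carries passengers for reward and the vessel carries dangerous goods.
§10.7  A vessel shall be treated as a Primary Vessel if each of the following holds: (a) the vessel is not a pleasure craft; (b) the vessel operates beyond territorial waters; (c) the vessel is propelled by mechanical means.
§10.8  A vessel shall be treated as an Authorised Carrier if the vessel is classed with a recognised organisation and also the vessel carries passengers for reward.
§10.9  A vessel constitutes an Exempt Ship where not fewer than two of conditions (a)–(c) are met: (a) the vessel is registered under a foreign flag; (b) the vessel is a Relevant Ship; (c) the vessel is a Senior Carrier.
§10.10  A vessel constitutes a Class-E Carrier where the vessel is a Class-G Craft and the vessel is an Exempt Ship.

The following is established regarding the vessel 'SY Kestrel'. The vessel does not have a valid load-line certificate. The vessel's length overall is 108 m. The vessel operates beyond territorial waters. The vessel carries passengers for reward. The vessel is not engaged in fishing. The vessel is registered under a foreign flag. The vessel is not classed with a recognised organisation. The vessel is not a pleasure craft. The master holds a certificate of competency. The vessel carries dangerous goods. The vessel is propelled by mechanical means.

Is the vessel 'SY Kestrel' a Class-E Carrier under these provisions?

Under §10.7: the vessel is not a pleasure craft? yes; and the vessel operates beyond territorial waters? yes; and the vessel is propelled by mechanical means? yes. So the vessel is a Primary Vessel.
Under §10.2: the vessel is not classed with a recognised organisation? yes; and the vessel carries dangerous goods? yes. So the vessel is a Tier VI Carrier.
Under §10.1: not a Primary Vessel (§10.7)? no; and not a Tier VI Carrier (§10.2)? no. So the vessel is not a Class-R Voyage.
Under §10.8: the vessel is classed with a recognised organisation? no; and the vessel carries passengers for reward? yes. So the vessel is not an Authorised Carrier.
Under §10.5: not a Class-R Voyage (§10.1)? yes; or Authorised Carrier (§10.8)? no. So the vessel is a Class-G Craft.
Under §10.4: vessel's length overall: 108 m ≥ 158 m? no; and the master holds a certificate of competency? yes; and the vessel is not classed with a recognised organisation? yes. So the vessel is not a Relevant Ship.
Under §10.3: the vessel does not have a valid load-line certificate? yes; and the vessel carries dangerous goods? yes. So the vessel is a Senior Carrier.
Under §10.9: the vessel is registered under a foreign flag? yes; Relevant Ship (§10.4)? no; Senior Carrier (§10.3)? yes — 2 of 3 hold (need ≥2) → satisfied.
Under §10.10: Class-G Craft (§10.5)? yes; and Exempt Ship (§10.9)? yes. So the vessel is a Class-E Carrier.

Yes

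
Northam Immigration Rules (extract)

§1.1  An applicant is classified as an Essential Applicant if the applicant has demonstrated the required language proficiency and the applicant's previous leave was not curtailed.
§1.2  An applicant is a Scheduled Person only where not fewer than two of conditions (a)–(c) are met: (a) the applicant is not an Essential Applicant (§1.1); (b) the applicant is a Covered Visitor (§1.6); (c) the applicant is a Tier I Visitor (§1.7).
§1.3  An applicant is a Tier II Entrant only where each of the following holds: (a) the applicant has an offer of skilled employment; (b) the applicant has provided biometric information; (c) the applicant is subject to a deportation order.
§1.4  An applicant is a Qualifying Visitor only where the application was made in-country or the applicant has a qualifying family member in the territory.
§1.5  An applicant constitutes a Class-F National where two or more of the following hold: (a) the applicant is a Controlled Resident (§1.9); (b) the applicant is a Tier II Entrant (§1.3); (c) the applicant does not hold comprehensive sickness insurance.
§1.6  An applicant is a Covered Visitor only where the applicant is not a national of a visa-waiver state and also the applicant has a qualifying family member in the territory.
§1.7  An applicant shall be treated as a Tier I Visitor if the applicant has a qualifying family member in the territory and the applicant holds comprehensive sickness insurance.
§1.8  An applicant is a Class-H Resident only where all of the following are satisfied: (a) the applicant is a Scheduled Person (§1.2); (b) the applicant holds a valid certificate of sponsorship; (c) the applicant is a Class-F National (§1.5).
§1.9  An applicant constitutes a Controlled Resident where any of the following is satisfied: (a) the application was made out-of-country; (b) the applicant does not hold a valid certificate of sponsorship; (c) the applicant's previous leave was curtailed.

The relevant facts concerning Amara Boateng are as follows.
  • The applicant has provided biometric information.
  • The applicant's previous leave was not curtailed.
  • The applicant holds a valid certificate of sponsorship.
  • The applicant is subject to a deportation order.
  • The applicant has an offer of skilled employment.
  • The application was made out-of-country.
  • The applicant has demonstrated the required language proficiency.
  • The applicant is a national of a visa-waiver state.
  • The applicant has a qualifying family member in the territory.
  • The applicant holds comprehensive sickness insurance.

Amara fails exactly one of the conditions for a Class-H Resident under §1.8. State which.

§1.1 — Essential Applicant: [the applicant has demonstrated the required language proficiency? yes] AND [the applicant's previous leave was not curtailed? yes] → satisfied.
§1.6 — Covered Visitor: [the applicant is not a national of a visa-waiver state? no] AND [the applicant has a qualifying family member in the territory? yes] → not satisfied.
§1.7 — Tier I Visitor: [the applicant has a qualifying family member in the territory? yes] AND [the applicant holds comprehensive sickness insurance? yes] → satisfied.
§1.2 — Scheduled Person: not an Essential Applicant (§1.1)? no; Covered Visitor (§1.6)? no; Tier I Visitor (§1.7)? yes — 1 of 3 hold (need ≥2) → not satisfied.
§1.9 — Controlled Resident: [the application was made out-of-country? yes] OR [the applicant does not hold a valid certificate of sponsorship? no] OR [the applicant's previous leave was curtailed? no] → satisfied.
§1.3 — Tier II Entrant: [the applicant has an offer of skilled employment? yes] AND [the applicant has provided biometric information? yes] AND [the applicant is subject to a deportation order? yes] → satisfied.
§1.5 — Class-F National: Controlled Resident (§1.9)? yes; Tier II Entrant (§1.3)? yes; the applicant does not hold comprehensive sickness insurance? no — 2 of 3 hold (need ≥2) → satisfied.
§1.8 — Class-H Resident: [Scheduled Person (§1.2)? no] AND [the applicant holds a valid certificate of sponsorship? yes] AND [Class-F National (§1.5)? yes] → not satisfied.

Scheduled Person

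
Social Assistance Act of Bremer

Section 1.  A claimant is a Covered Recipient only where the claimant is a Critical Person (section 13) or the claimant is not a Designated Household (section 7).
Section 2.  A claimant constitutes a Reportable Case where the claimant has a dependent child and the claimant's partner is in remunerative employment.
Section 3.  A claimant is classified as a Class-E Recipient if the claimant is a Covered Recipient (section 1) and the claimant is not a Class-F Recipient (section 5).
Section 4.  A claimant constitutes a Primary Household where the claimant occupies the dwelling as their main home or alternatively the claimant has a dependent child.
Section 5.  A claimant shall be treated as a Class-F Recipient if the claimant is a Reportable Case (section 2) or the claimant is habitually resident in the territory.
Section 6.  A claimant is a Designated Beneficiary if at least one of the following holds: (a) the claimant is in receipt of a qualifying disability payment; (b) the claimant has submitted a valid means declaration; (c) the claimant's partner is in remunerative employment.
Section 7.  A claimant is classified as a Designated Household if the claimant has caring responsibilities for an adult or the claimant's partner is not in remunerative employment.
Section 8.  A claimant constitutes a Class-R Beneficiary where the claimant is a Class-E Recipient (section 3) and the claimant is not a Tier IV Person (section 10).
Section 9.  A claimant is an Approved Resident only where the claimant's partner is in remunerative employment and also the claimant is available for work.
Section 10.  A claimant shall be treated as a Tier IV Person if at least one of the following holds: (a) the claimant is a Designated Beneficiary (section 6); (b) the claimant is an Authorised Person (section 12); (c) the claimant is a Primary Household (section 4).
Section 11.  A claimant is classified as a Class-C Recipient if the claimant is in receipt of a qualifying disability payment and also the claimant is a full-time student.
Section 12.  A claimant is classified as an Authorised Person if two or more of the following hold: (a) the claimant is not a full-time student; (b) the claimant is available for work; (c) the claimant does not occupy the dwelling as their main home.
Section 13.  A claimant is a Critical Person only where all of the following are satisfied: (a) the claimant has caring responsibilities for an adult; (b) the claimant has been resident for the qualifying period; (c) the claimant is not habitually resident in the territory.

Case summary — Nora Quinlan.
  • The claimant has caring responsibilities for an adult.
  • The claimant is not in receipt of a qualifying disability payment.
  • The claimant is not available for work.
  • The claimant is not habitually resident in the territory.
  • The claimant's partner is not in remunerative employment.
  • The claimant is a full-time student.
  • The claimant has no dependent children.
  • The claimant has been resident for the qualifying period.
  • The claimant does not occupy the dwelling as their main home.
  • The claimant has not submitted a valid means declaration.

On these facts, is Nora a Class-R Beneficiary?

section 13 — Critical Person: [the claimant has caring responsibilities for an adult? yes] AND [the claimant has been resident for the qualifying period? yes] AND [the claimant is not habitually resident in the territory? yes] → satisfied.
section 7 — Designated Household: [the claimant has caring responsibilities for an adult? yes] OR [the claimant's partner is not in remunerative employment? yes] → satisfied.
section 1 — Covered Recipient: [Critical Person (section 13)? yes] OR [not a Designated Household (section 7)? no] → satisfied.
section 2 — Reportable Case: [the claimant has a dependent child? no] AND [the claimant's partner is in remunerative employment? no] → not satisfied.
section 5 — Class-F Recipient: [Reportable Case (section 2)? no] OR [the claimant is habitually resident in the territory? no] → not satisfied.
section 3 — Class-E Recipient: [Covered Recipient (section 1)? yes] AND [not a Class-F Recipient (section 5)? yes] → satisfied.
section 6 — Designated Beneficiary: [the claimant is in receipt of a qualifying disability payment? no] OR [the claimant has submitted a valid means declaration? no] OR [the claimant's partner is in remunerative employment? no] → not satisfied.
section 12 — Authorised Person: the claimant is not a full-time student? no; the claimant is available for work? no; the claimant does not occupy the dwelling as their main home? yes — 1 of 3 hold (need ≥2) → not satisfied.
section 4 — Primary Household: [the claimant occupies the dwelling as their main home? no] OR [the claimant has a dependent child? no] → not satisfied.
section 10 — Tier IV Person: [Designated Beneficiary (section 6)? no] OR [Authorised Person (section 12)? no] OR [Primary Household (section 4)? no] → not satisfied.
section 8 — Class-R Beneficiary: [Class-E Recipient (section 3)? yes] AND [not a Tier IV Person (section 10)? yes] → satisfied.

Yes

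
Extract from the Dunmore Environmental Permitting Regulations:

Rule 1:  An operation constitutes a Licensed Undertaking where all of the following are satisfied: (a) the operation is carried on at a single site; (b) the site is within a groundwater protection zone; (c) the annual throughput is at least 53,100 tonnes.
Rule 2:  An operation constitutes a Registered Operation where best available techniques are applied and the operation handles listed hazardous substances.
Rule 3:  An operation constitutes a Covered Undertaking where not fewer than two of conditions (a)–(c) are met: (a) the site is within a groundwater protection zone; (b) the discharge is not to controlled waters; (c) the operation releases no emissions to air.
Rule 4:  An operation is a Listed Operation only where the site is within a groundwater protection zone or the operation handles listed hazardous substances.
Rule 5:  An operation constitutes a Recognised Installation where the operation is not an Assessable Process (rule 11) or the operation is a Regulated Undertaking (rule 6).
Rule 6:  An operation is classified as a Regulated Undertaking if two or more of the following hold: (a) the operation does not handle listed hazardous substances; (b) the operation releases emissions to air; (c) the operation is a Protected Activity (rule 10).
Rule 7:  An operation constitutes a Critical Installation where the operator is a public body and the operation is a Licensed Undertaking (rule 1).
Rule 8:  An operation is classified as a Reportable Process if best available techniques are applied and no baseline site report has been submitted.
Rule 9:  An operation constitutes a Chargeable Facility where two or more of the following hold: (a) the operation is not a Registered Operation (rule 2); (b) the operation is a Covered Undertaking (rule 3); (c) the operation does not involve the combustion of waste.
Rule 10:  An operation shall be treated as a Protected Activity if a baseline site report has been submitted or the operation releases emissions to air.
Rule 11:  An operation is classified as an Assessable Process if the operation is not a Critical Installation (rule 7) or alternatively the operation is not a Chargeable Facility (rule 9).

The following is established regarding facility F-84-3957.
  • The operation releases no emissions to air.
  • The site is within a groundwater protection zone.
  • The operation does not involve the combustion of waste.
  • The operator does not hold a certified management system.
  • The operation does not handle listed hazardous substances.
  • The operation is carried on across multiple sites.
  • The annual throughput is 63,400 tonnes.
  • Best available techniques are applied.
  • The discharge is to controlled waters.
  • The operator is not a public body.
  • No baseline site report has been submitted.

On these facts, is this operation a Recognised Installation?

No

rule 1 — Licensed Undertaking: [the operation is carried on at a single site? no] AND [the site is within a groundwater protection zone? yes] AND [annual throughput: 63,400 tonnes ≥ 53,100 tonnes? yes] → not satisfied.
rule 7 — Critical Installation: [the operator is a public body? no] AND [Licensed Undertaking (rule 1)? no] → not satisfied.
rule 2 — Registered Operation: [best available techniques are applied? yes] AND [the operation handles listed hazardous substances? no] → not satisfied.
rule 3 — Covered Undertaking: the site is within a groundwater protection zone? yes; the discharge is not to controlled waters? no; the operation releases no emissions to air? yes — 2 of 3 hold (need ≥2) → satisfied.
rule 9 — Chargeable Facility: not a Registered Operation (rule 2)? yes; Covered Undertaking (rule 3)? yes; the operation does not involve the combustion of waste? yes — 3 of 3 hold (need ≥2) → satisfied.
rule 11 — Assessable Process: [not a Critical Installation (rule 7)? yes] OR [not a Chargeable Facility (rule 9)? no] → satisfied.
rule 10 — Protected Activity: [a baseline site report has been submitted? no] OR [the operation releases emissions to air? no] → not satisfied.
rule 6 — Regulated Undertaking: the operation does not handle listed hazardous substances? yes; the operation releases emissions to air? no; Protected Activity (rule 10)? no — 1 of 3 hold (need ≥2) → not satisfied.
rule 5 — Recognised Installation: [not an Assessable Process (rule 11)? no] OR [Regulated Undertaking (rule 6)? no] → not satisfied.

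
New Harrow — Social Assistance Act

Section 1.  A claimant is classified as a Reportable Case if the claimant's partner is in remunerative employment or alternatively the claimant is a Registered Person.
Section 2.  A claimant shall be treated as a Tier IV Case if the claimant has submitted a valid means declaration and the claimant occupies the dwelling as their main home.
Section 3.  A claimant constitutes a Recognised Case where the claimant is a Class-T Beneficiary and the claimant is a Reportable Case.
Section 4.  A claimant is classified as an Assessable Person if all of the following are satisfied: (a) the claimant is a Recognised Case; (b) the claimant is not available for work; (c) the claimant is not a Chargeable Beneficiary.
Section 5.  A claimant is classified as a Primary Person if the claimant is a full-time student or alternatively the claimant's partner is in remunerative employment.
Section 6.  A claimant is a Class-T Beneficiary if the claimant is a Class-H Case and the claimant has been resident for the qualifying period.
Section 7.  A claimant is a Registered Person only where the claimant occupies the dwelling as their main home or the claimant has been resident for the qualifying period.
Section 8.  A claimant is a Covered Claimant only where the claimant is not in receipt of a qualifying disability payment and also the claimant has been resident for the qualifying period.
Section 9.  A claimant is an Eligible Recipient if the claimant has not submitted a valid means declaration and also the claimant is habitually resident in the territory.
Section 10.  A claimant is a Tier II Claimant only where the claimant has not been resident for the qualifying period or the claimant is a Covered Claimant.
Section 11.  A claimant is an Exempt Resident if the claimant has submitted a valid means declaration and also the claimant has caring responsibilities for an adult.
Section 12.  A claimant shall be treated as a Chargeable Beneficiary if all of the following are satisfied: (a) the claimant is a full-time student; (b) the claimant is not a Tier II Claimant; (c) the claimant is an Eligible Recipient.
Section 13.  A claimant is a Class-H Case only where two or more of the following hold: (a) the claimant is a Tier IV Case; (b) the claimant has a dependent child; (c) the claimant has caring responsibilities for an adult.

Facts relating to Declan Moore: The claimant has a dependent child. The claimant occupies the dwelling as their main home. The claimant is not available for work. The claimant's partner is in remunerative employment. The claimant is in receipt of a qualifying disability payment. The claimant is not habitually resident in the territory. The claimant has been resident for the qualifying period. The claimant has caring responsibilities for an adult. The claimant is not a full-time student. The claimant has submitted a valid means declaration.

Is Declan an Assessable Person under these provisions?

section 2 — Tier IV Case: [the claimant has submitted a valid means declaration? yes] AND [the claimant occupies the dwelling as their main home? yes] → satisfied.
section 13 — Class-H Case: Tier IV Case (section 2)? yes; the claimant has a dependent child? yes; the claimant has caring responsibilities for an adult? yes — 3 of 3 hold (need ≥2) → satisfied.
section 6 — Class-T Beneficiary: [Class-H Case (section 13)? yes] AND [the claimant has been resident for the qualifying period? yes] → satisfied.
section 7 — Registered Person: [the claimant occupies the dwelling as their main home? yes] OR [the claimant has been resident for the qualifying period? yes] → satisfied.
section 1 — Reportable Case: [the claimant's partner is in remunerative employment? yes] OR [Registered Person (section 7)? yes] → satisfied.
section 3 — Recognised Case: [Class-T Beneficiary (section 6)? yes] AND [Reportable Case (section 1)? yes] → satisfied.
section 8 — Covered Claimant: [the claimant is not in receipt of a qualifying disability payment? no] AND [the claimant has been resident for the qualifying period? yes] → not satisfied.
section 10 — Tier II Claimant: [the claimant has not been resident for the qualifying period? no] OR [Covered Claimant (section 8)? no] → not satisfied.
section 9 — Eligible Recipient: [the claimant has not submitted a valid means declaration? no] AND [the claimant is habitually resident in the territory? no] → not satisfied.
section 12 — Chargeable Beneficiary: [the claimant is a full-time student? no] AND [not a Tier II Claimant (section 10)? yes] AND [Eligible Recipient (section 9)? no] → not satisfied.
section 4 — Assessable Person: [Recognised Case (section 3)? yes] AND [the claimant is not available for work? yes] AND [not a Chargeable Beneficiary (section 12)? yes] → satisfied.

Yes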